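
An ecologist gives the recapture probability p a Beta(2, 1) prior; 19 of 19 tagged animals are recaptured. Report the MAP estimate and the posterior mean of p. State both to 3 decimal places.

Posterior: Beta(2+19, 1+0) = Beta(21, 1).
Since β = 1 ≤ 1 and α > 1, the Beta density is monotone increasing on [0,1]; the mode is at 1.
Mean = 21/(21+1) = 0.955.
Left-skewed posterior ⇒ mean < mode.

p_MAP = 1.000, E[p|data] = 0.955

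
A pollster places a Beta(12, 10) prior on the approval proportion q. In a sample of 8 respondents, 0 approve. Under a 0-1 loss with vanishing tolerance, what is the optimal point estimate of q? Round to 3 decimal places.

Posterior: Beta(12+0, 10+8) = Beta(12, 18).
Mode = (12−1)/(12+18−2) = 11/28 = 0.393.
Mean = 12/(12+18) = 12/30 = 0.400.
This is the posterior mode — the MAP estimate.

0.393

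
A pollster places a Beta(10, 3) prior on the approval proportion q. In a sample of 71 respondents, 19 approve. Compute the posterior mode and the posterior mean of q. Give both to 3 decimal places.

Posterior: Beta(10+19, 3+52) = Beta(29, 55).
Mode = (29−1)/(29+55−2) = 28/82 = 0.341.
Mean = 29/(29+55) = 29/84 = 0.345.
The posterior is right-skewed, so the mean exceeds the mode.

MAP: 0.341. Posterior mean: 0.345.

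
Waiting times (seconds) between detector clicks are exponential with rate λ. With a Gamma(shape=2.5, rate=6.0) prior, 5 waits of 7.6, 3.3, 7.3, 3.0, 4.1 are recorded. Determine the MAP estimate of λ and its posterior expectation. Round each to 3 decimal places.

Σ times = 25.3. Posterior: Gamma(shape = 2.5+5 = 7.5, rate = 6.0+25.3 = 31.3).
Mode = (α−1)/β = 6.5/31.3 = 0.208.
Mean = α/β = 7.5/31.3 = 0.240.

MAP estimate = 0.208, posterior expectation = 0.240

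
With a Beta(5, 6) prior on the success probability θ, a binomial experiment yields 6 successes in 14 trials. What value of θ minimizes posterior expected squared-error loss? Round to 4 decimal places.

0.4400

Posterior: Beta(5+6, 6+8) = Beta(11, 14).
Mode = (11−1)/(11+14−2) = 10/23 = 0.4348.
Mean = 11/(11+14) = 11/25 = 0.4400.
Squared-error loss ⇒ the optimal estimator is the posterior mean.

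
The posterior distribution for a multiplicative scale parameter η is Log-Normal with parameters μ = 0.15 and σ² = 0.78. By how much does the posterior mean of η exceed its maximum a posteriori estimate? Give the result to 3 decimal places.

1.183

Mode = exp(μ − σ²) = exp(-0.63) = 0.533.
Mean = exp(μ + σ²/2) = exp(0.540) = 1.716.
Difference = 1.716 − 0.533 = 1.183.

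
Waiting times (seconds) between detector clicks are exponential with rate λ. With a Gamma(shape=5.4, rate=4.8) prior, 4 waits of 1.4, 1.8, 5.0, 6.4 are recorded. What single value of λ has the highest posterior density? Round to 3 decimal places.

0.433

Σ times = 14.6. Posterior: Gamma(shape = 5.4+4 = 9.4, rate = 4.8+14.6 = 19.4).
Mode = (α−1)/β = 8.4/19.4 = 0.433.
Mean = α/β = 9.4/19.4 = 0.485.
This is the posterior mode — the MAP estimate.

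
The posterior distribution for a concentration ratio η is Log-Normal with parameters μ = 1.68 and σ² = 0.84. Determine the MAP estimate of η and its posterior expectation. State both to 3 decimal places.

MAP = 2.316; posterior mean = 8.166

Mode = exp(μ − σ²) = exp(0.84) = 2.316.
Mean = exp(μ + σ²/2) = exp(2.100) = 8.166.
The posterior is right-skewed, so the mean exceeds the mode.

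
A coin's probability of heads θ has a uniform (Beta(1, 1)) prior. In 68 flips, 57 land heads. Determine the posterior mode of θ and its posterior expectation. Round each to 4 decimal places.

Posterior: Beta(1+57, 1+11) = Beta(58, 12).
Mode = (58−1)/(58+12−2) = 57/68 = 0.8382.
Mean = 58/(58+12) = 58/70 = 0.8286.
Left-skewed posterior ⇒ mean < mode.

posterior mode = 0.8382, posterior expectation = 0.8286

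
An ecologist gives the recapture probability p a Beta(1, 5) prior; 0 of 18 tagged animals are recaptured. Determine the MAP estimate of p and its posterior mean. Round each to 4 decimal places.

Posterior: Beta(1+0, 5+18) = Beta(1, 23).
Since α = 1 ≤ 1 and β > 1, the Beta density is monotone decreasing on [0,1]; the mode is at 0.
Mean = 1/(1+23) = 0.0417.

MAP = 0.0000, posterior mean = 0.0417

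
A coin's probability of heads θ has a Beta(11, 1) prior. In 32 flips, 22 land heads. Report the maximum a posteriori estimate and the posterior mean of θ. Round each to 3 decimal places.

θ_MAP = 0.762, E[θ|data] = 0.750

Posterior: Beta(11+22, 1+10) = Beta(33, 11).
Mode = (33−1)/(33+11−2) = 32/42 = 0.762.
Mean = 33/(33+11) = 33/44 = 0.750.
Left-skewed posterior ⇒ mean < mode.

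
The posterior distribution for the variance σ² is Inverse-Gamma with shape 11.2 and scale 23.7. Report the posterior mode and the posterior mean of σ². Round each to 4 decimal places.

Mode = β/(α+1) = 23.7/12.2 = 1.9426.
Mean = β/(α−1) = 23.7/10.2 = 2.3235.

σ²_MAP = 1.9426, E[σ²|data] = 2.3235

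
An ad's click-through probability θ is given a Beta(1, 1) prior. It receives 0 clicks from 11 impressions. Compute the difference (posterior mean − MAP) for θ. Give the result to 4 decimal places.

0.0769

Posterior: Beta(1+0, 1+11) = Beta(1, 12).
Since α = 1 ≤ 1 and β > 1, the Beta density is monotone decreasing on [0,1]; the mode is at 0.
Mean = 1/(1+12) = 0.0769.
Difference = 0.0769 − 0.0000 = 0.0769.
Right-skewed posterior ⇒ mode < mean.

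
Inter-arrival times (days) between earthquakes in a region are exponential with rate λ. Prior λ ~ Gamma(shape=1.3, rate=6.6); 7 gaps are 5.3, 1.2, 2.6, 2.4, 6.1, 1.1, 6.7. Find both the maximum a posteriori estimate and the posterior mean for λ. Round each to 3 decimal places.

Σ times = 25.4. Posterior: Gamma(shape = 1.3+7 = 8.3, rate = 6.6+25.4 = 32.0).
Mode = (α−1)/β = 7.3/32.0 = 0.228.
Mean = α/β = 8.3/32.0 = 0.259.

MAP = 0.228, posterior mean = 0.259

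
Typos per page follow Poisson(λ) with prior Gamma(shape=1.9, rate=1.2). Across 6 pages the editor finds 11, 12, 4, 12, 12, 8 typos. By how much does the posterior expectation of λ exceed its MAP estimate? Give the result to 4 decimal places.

0.1389

Σ counts = 59. Posterior: Gamma(shape = 1.9+59 = 60.9, rate = 1.2+6 = 7.2).
Mode = (α−1)/β = 59.9/7.2 = 8.3194.
Mean = α/β = 60.9/7.2 = 8.4583.
Difference = 8.4583 − 8.3194 = 0.1389.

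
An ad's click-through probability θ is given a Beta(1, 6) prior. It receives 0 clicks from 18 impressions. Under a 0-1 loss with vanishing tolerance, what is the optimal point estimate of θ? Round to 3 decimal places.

0.000

Posterior: Beta(1+0, 6+18) = Beta(1, 24).
Since α = 1 ≤ 1 and β > 1, the Beta density is monotone decreasing on [0,1]; the mode is at 0.
Mean = 1/(1+24) = 0.040.
This is the posterior mode — the MAP estimate.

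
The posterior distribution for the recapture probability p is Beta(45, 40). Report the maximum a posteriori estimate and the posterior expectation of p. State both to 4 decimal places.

MAP = 0.5301; posterior mean = 0.5294

Mode = (45−1)/(45+40−2) = 44/83 = 0.5301.
Mean = 45/(45+40) = 45/85 = 0.5294.
The mean is pulled below the mode by the posterior's left skew.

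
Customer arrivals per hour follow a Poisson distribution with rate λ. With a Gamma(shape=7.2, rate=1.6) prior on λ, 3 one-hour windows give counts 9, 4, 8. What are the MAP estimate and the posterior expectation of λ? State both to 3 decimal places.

Σ counts = 21. Posterior: Gamma(shape = 7.2+21 = 28.2, rate = 1.6+3 = 4.6).
Mode = (α−1)/β = 27.2/4.6 = 5.913.
Mean = α/β = 28.2/4.6 = 6.130.
Mean > mode: the posterior has a right tail.

MAP: 5.913. Posterior mean: 6.130.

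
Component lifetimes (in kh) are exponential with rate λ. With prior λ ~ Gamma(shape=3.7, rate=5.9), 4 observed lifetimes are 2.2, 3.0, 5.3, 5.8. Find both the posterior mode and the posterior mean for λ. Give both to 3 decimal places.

Σ times = 16.3. Posterior: Gamma(shape = 3.7+4 = 7.7, rate = 5.9+16.3 = 22.2).
Mode = (α−1)/β = 6.7/22.2 = 0.302.
Mean = α/β = 7.7/22.2 = 0.347.

MAP = 0.302; posterior mean = 0.347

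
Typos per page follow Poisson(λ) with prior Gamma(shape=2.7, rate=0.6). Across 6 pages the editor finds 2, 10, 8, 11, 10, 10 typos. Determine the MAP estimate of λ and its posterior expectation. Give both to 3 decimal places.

Σ counts = 51. Posterior: Gamma(shape = 2.7+51 = 53.7, rate = 0.6+6 = 6.6).
Mode = (α−1)/β = 52.7/6.6 = 7.985.
Mean = α/β = 53.7/6.6 = 8.136.
Right-skewed posterior ⇒ mode < mean.

MAP = 7.985; posterior mean = 8.136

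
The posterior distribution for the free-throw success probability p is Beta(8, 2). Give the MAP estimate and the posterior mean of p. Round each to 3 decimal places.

Mode = (8−1)/(8+2−2) = 7/8 = 0.875.
Mean = 8/(8+2) = 8/10 = 0.800.

MAP estimate = 0.875, posterior mean = 0.800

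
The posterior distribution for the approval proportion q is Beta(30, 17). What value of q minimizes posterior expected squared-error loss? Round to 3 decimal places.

0.638

Mode = (30−1)/(30+17−2) = 29/45 = 0.644.
Mean = 30/(30+17) = 30/47 = 0.638.
Squared-error loss ⇒ the optimal estimator is the posterior mean.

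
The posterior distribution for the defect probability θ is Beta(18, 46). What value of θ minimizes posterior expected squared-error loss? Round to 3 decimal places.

0.281

Mode = (18−1)/(18+46−2) = 17/62 = 0.274.
Mean = 18/(18+46) = 18/64 = 0.281.
Squared-error loss ⇒ the optimal estimator is the posterior mean.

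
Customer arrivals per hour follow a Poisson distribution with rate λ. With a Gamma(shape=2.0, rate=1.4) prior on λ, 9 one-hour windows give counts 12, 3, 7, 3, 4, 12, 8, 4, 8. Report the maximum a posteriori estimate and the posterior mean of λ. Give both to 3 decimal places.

Σ counts = 61. Posterior: Gamma(shape = 2.0+61 = 63.0, rate = 1.4+9 = 10.4).
Mode = (α−1)/β = 62.0/10.4 = 5.962.
Mean = α/β = 63.0/10.4 = 6.058.
The mean is pulled above the mode by the posterior's right skew.

MAP: 5.962. Posterior mean: 6.058.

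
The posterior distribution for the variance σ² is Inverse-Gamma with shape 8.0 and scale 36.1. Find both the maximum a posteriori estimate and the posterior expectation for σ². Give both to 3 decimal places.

MAP = 4.011, posterior mean = 5.157

Mode = β/(α+1) = 36.1/9.0 = 4.011.
Mean = β/(α−1) = 36.1/7.0 = 5.157.
The posterior is right-skewed, so the mean exceeds the mode.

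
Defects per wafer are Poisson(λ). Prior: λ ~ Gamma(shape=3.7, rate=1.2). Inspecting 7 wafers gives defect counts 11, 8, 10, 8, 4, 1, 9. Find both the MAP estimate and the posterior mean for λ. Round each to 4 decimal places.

MAP: 6.5488. Posterior mean: 6.6707.

Σ counts = 51. Posterior: Gamma(shape = 3.7+51 = 54.7, rate = 1.2+7 = 8.2).
Mode = (α−1)/β = 53.7/8.2 = 6.5488.
Mean = α/β = 54.7/8.2 = 6.6707.
Mean > mode: the posterior has a right tail.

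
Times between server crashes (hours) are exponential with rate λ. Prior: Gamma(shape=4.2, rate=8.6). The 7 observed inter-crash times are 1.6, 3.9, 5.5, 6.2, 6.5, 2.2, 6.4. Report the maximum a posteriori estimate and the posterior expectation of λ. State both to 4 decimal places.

Σ times = 32.3. Posterior: Gamma(shape = 4.2+7 = 11.2, rate = 8.6+32.3 = 40.9).
Mode = (α−1)/β = 10.2/40.9 = 0.2494.
Mean = α/β = 11.2/40.9 = 0.2738.
The mean is pulled above the mode by the posterior's right skew.

MAP: 0.2494. Posterior mean: 0.2738.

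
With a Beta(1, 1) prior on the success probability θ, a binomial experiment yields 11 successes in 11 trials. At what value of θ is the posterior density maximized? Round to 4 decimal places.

1.0000

Posterior: Beta(1+11, 1+0) = Beta(12, 1).
Since β = 1 ≤ 1 and α > 1, the Beta density is monotone increasing on [0,1]; the mode is at 1.
Mean = 12/(12+1) = 0.9231.
This is the posterior mode — the MAP estimate.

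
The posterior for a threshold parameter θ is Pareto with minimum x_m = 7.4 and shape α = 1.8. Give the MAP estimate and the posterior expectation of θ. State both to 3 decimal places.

The Pareto density is strictly decreasing on [x_m, ∞), so the mode is x_m = 7.400.
Mean = α·x_m/(α−1) = 1.8·7.4/0.8 = 16.650.
Right-skewed posterior ⇒ mode < mean.

MAP estimate = 7.400, posterior expectation = 16.650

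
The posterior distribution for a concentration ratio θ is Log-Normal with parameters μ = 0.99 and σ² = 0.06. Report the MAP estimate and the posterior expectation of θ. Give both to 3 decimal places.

Mode = exp(μ − σ²) = exp(0.93) = 2.535.
Mean = exp(μ + σ²/2) = exp(1.020) = 2.773.

MAP: 2.535. Posterior mean: 2.773.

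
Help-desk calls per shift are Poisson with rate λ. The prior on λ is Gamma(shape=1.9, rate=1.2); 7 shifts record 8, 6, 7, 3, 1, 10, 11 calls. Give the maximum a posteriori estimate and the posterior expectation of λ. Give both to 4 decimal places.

MAP: 5.7195. Posterior mean: 5.8415.

Σ counts = 46. Posterior: Gamma(shape = 1.9+46 = 47.9, rate = 1.2+7 = 8.2).
Mode = (α−1)/β = 46.9/8.2 = 5.7195.
Mean = α/β = 47.9/8.2 = 5.8415.
The posterior is right-skewed, so the mean exceeds the mode.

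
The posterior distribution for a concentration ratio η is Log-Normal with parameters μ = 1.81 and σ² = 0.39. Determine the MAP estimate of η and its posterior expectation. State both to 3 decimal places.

Mode = exp(μ − σ²) = exp(1.42) = 4.137.
Mean = exp(μ + σ²/2) = exp(2.005) = 7.426.
The mean is pulled above the mode by the posterior's right skew.

MAP estimate = 4.137, posterior expectation = 7.426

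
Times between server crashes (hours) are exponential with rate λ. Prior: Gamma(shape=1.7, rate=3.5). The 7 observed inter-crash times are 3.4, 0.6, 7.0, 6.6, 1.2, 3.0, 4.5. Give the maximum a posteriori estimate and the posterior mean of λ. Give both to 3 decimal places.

Σ times = 26.3. Posterior: Gamma(shape = 1.7+7 = 8.7, rate = 3.5+26.3 = 29.8).
Mode = (α−1)/β = 7.7/29.8 = 0.258.
Mean = α/β = 8.7/29.8 = 0.292.
The mean is pulled above the mode by the posterior's right skew.

MAP = 0.258, posterior mean = 0.292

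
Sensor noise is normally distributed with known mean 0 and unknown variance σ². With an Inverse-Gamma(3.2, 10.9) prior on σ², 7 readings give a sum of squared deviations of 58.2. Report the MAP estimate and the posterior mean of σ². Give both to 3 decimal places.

MAP = 5.195, posterior mean = 7.018

Posterior: Inverse-Gamma(shape = 3.2+7/2 = 6.7, scale = 10.9+58.2/2 = 40.0).
Mode = β/(α+1) = 40.0/7.7 = 5.195.
Mean = β/(α−1) = 40.0/5.7 = 7.018.
The mean is pulled above the mode by the posterior's right skew.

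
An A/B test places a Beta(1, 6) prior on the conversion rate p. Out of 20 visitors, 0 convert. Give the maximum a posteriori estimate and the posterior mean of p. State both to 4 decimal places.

maximum a posteriori estimate = 0.0000, posterior mean = 0.0370

Posterior: Beta(1+0, 6+20) = Beta(1, 26).
Since α = 1 ≤ 1 and β > 1, the Beta density is monotone decreasing on [0,1]; the mode is at 0.
Mean = 1/(1+26) = 0.0370.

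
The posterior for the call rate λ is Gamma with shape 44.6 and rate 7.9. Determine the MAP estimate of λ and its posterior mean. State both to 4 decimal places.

Mode = (α−1)/β = 43.6/7.9 = 5.5190.
Mean = α/β = 44.6/7.9 = 5.6456.
Right-skewed posterior ⇒ mode < mean.

MAP = 5.5190; posterior mean = 5.6456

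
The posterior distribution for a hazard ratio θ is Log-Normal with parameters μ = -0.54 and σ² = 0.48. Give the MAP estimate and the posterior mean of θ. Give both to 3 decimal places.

Mode = exp(μ − σ²) = exp(-1.02) = 0.361.
Mean = exp(μ + σ²/2) = exp(-0.300) = 0.741.
Mean > mode: the posterior has a right tail.

MAP: 0.361. Posterior mean: 0.741.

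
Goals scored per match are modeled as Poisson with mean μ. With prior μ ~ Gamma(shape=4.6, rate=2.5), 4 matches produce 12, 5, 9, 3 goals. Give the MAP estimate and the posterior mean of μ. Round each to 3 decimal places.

MAP = 5.015; posterior mean = 5.169

Σ counts = 29. Posterior: Gamma(shape = 4.6+29 = 33.6, rate = 2.5+4 = 6.5).
Mode = (α−1)/β = 32.6/6.5 = 5.015.
Mean = α/β = 33.6/6.5 = 5.169.
The mean is pulled above the mode by the posterior's right skew.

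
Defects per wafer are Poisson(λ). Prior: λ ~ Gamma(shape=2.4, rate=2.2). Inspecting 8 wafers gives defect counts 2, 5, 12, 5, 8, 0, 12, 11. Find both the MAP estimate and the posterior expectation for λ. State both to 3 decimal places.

MAP = 5.529, posterior mean = 5.627

Σ counts = 55. Posterior: Gamma(shape = 2.4+55 = 57.4, rate = 2.2+8 = 10.2).
Mode = (α−1)/β = 56.4/10.2 = 5.529.
Mean = α/β = 57.4/10.2 = 5.627.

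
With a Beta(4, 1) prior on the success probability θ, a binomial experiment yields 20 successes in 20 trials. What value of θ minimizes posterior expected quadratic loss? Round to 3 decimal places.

Posterior: Beta(4+20, 1+0) = Beta(24, 1).
Since β = 1 ≤ 1 and α > 1, the Beta density is monotone increasing on [0,1]; the mode is at 1.
Mean = 24/(24+1) = 0.960.
Quadratic loss ⇒ the optimal estimator is the posterior mean.

0.960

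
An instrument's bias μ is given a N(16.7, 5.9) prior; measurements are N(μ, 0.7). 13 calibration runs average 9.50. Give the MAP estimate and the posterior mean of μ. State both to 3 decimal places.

Posterior for μ is Normal. Precision-weighted mean: (1/5.9·16.7 + 13/0.7·9.50) / (1/5.9 + 13/0.7) = 9.565.
A Normal posterior is symmetric, so mode = mean.

MAP = 9.565; posterior mean = 9.565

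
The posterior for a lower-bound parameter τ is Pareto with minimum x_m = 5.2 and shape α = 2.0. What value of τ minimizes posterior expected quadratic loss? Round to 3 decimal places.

10.400

The Pareto density is strictly decreasing on [x_m, ∞), so the mode is x_m = 5.200.
Mean = α·x_m/(α−1) = 2.0·5.2/1.0 = 10.400.
Quadratic loss ⇒ the optimal estimator is the posterior mean.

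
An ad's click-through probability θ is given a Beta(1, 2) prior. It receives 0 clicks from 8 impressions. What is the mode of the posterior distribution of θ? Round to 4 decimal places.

0.0000

Posterior: Beta(1+0, 2+8) = Beta(1, 10).
Since α = 1 ≤ 1 and β > 1, the Beta density is monotone decreasing on [0,1]; the mode is at 0.
Mean = 1/(1+10) = 0.0909.
This is the posterior mode — the MAP estimate.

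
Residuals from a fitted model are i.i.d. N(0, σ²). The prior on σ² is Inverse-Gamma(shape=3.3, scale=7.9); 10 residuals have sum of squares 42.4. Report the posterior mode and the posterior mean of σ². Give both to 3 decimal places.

MAP = 3.129; posterior mean = 3.986

Posterior: Inverse-Gamma(shape = 3.3+10/2 = 8.3, scale = 7.9+42.4/2 = 29.1).
Mode = β/(α+1) = 29.1/9.3 = 3.129.
Mean = β/(α−1) = 29.1/7.3 = 3.986.
Mean > mode: the posterior has a right tail.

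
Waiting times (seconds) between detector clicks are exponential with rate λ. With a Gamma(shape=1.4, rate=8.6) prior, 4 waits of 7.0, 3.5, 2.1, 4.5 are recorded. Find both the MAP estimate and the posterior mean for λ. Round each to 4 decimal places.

MAP = 0.1712, posterior mean = 0.2101

Σ times = 17.1. Posterior: Gamma(shape = 1.4+4 = 5.4, rate = 8.6+17.1 = 25.7).
Mode = (α−1)/β = 4.4/25.7 = 0.1712.
Mean = α/β = 5.4/25.7 = 0.2101.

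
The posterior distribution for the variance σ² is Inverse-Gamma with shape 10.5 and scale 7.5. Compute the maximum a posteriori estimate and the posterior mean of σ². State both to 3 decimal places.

Mode = β/(α+1) = 7.5/11.5 = 0.652.
Mean = β/(α−1) = 7.5/9.5 = 0.789.

MAP = 0.652, posterior mean = 0.789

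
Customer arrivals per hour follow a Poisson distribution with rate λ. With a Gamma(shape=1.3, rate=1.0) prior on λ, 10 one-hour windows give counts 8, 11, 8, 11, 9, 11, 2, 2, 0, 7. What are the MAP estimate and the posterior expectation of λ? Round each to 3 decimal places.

MAP = 6.300, posterior mean = 6.391

Σ counts = 69. Posterior: Gamma(shape = 1.3+69 = 70.3, rate = 1.0+10 = 11.0).
Mode = (α−1)/β = 69.3/11.0 = 6.300.
Mean = α/β = 70.3/11.0 = 6.391.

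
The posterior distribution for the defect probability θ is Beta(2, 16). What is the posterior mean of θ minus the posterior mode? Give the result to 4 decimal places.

Mode = (2−1)/(2+16−2) = 1/16 = 0.0625.
Mean = 2/(2+16) = 2/18 = 0.1111.
Difference = 0.1111 − 0.0625 = 0.0486.

0.0486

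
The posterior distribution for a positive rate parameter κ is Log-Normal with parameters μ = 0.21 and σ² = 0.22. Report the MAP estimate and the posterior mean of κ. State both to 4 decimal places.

κ_MAP = 0.9900, E[κ|data] = 1.3771

Mode = exp(μ − σ²) = exp(-0.01) = 0.9900.
Mean = exp(μ + σ²/2) = exp(0.320) = 1.3771.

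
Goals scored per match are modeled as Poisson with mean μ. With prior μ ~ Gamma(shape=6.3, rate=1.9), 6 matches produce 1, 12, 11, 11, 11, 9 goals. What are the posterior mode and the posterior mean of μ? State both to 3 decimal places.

Σ counts = 55. Posterior: Gamma(shape = 6.3+55 = 61.3, rate = 1.9+6 = 7.9).
Mode = (α−1)/β = 60.3/7.9 = 7.633.
Mean = α/β = 61.3/7.9 = 7.759.
The mean is pulled above the mode by the posterior's right skew.

MAP = 7.633; posterior mean = 7.759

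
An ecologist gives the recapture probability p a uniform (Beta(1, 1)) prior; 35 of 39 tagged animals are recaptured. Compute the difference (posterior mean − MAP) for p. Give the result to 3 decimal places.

-0.019

Posterior: Beta(1+35, 1+4) = Beta(36, 5).
Mode = (36−1)/(36+5−2) = 35/39 = 0.897.
With a flat prior the MAP equals the MLE, 35/39.
Mean = 36/(36+5) = 36/41 = 0.878.
Difference = 0.878 − 0.897 = -0.019.
The posterior is left-skewed, so the mode exceeds the mean.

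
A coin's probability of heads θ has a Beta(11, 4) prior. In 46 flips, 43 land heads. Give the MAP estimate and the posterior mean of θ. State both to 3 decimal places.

Posterior: Beta(11+43, 4+3) = Beta(54, 7).
Mode = (54−1)/(54+7−2) = 53/59 = 0.898.
Mean = 54/(54+7) = 54/61 = 0.885.

MAP = 0.898, posterior mean = 0.885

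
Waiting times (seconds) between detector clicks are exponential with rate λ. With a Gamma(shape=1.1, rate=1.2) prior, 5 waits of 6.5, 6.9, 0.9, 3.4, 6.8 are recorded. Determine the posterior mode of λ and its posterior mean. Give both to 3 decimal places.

MAP = 0.198, posterior mean = 0.237

Σ times = 24.5. Posterior: Gamma(shape = 1.1+5 = 6.1, rate = 1.2+24.5 = 25.7).
Mode = (α−1)/β = 5.1/25.7 = 0.198.
Mean = α/β = 6.1/25.7 = 0.237.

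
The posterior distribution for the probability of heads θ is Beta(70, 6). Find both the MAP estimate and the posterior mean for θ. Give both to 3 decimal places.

Mode = (70−1)/(70+6−2) = 69/74 = 0.932.
Mean = 70/(70+6) = 70/76 = 0.921.

MAP: 0.932. Posterior mean: 0.921.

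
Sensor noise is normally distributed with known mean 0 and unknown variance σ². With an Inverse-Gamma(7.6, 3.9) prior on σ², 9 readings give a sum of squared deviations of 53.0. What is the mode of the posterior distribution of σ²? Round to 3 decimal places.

2.321

Posterior: Inverse-Gamma(shape = 7.6+9/2 = 12.1, scale = 3.9+53.0/2 = 30.4).
Mode = β/(α+1) = 30.4/13.1 = 2.321.
Mean = β/(α−1) = 30.4/11.1 = 2.739.
This is the posterior mode — the MAP estimate.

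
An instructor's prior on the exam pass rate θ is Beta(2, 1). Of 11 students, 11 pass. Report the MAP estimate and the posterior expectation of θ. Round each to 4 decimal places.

θ_MAP = 1.0000, E[θ|data] = 0.9286

Posterior: Beta(2+11, 1+0) = Beta(13, 1).
Since β = 1 ≤ 1 and α > 1, the Beta density is monotone increasing on [0,1]; the mode is at 1.
Mean = 13/(13+1) = 0.9286.
The mean is pulled below the mode by the posterior's left skew.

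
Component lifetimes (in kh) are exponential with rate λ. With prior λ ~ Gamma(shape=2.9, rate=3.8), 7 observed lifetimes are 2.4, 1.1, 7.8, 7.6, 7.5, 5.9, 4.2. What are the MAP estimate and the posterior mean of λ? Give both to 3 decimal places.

Σ times = 36.5. Posterior: Gamma(shape = 2.9+7 = 9.9, rate = 3.8+36.5 = 40.3).
Mode = (α−1)/β = 8.9/40.3 = 0.221.
Mean = α/β = 9.9/40.3 = 0.246.

MAP = 0.221; posterior mean = 0.246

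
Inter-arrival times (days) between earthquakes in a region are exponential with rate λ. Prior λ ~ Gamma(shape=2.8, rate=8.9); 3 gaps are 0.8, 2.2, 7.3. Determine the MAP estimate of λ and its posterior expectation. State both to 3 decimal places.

Σ times = 10.3. Posterior: Gamma(shape = 2.8+3 = 5.8, rate = 8.9+10.3 = 19.2).
Mode = (α−1)/β = 4.8/19.2 = 0.250.
Mean = α/β = 5.8/19.2 = 0.302.
Right-skewed posterior ⇒ mode < mean.

MAP = 0.250, posterior mean = 0.302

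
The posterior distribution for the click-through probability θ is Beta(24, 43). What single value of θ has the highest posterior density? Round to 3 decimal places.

Mode = (24−1)/(24+43−2) = 23/65 = 0.354.
Mean = 24/(24+43) = 24/67 = 0.358.
This is the posterior mode — the MAP estimate.

0.354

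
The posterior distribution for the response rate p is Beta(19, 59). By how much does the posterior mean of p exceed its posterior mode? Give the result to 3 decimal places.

Mode = (19−1)/(19+59−2) = 18/76 = 0.237.
Mean = 19/(19+59) = 19/78 = 0.244.
Difference = 0.244 − 0.237 = 0.007.

0.007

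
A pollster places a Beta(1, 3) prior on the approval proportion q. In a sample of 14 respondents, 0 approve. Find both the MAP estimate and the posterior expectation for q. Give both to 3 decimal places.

MAP = 0.000; posterior mean = 0.056

Posterior: Beta(1+0, 3+14) = Beta(1, 17).
Since α = 1 ≤ 1 and β > 1, the Beta density is monotone decreasing on [0,1]; the mode is at 0.
Mean = 1/(1+17) = 0.056.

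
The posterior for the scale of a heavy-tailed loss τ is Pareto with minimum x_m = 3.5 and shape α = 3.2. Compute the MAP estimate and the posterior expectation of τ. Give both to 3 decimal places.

MAP = 3.500, posterior mean = 5.091

The Pareto density is strictly decreasing on [x_m, ∞), so the mode is x_m = 3.500.
Mean = α·x_m/(α−1) = 3.2·3.5/2.2 = 5.091.
The mean is pulled above the mode by the posterior's right skew.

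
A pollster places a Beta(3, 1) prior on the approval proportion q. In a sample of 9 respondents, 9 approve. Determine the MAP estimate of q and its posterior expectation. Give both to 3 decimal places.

Posterior: Beta(3+9, 1+0) = Beta(12, 1).
Since β = 1 ≤ 1 and α > 1, the Beta density is monotone increasing on [0,1]; the mode is at 1.
Mean = 12/(12+1) = 0.923.

MAP: 1.000. Posterior mean: 0.923.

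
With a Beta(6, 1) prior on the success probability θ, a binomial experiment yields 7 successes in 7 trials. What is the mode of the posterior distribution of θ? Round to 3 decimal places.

Posterior: Beta(6+7, 1+0) = Beta(13, 1).
Since β = 1 ≤ 1 and α > 1, the Beta density is monotone increasing on [0,1]; the mode is at 1.
Mean = 13/(13+1) = 0.929.
This is the posterior mode — the MAP estimate.

1.000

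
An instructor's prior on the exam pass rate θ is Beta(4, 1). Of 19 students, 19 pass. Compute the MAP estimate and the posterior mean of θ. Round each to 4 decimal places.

Posterior: Beta(4+19, 1+0) = Beta(23, 1).
Since β = 1 ≤ 1 and α > 1, the Beta density is monotone increasing on [0,1]; the mode is at 1.
Mean = 23/(23+1) = 0.9583.
Mode > mean: the posterior has a left tail.

MAP estimate = 1.0000, posterior mean = 0.9583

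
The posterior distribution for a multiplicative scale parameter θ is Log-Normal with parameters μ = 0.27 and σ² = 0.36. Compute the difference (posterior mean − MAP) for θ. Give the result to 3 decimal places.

Mode = exp(μ − σ²) = exp(-0.09) = 0.914.
Mean = exp(μ + σ²/2) = exp(0.450) = 1.568.
Difference = 1.568 − 0.914 = 0.654.

0.654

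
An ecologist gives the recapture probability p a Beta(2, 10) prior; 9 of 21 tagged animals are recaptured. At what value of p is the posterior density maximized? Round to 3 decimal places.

0.323

Posterior: Beta(2+9, 10+12) = Beta(11, 22).
Mode = (11−1)/(11+22−2) = 10/31 = 0.323.
Mean = 11/(11+22) = 11/33 = 0.333.
This is the posterior mode — the MAP estimate.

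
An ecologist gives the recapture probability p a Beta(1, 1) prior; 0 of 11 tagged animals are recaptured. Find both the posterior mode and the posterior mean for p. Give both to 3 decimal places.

MAP = 0.000, posterior mean = 0.077

Posterior: Beta(1+0, 1+11) = Beta(1, 12).
Since α = 1 ≤ 1 and β > 1, the Beta density is monotone decreasing on [0,1]; the mode is at 0.
Mean = 1/(1+12) = 0.077.
The posterior is right-skewed, so the mean exceeds the mode.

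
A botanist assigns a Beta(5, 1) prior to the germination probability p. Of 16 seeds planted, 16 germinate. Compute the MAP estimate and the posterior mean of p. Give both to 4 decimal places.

Posterior: Beta(5+16, 1+0) = Beta(21, 1).
Since β = 1 ≤ 1 and α > 1, the Beta density is monotone increasing on [0,1]; the mode is at 1.
Mean = 21/(21+1) = 0.9545.

MAP = 1.0000; posterior mean = 0.9545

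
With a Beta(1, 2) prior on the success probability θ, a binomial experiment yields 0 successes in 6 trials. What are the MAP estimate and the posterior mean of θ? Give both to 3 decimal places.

MAP = 0.000, posterior mean = 0.111

Posterior: Beta(1+0, 2+6) = Beta(1, 8).
Since α = 1 ≤ 1 and β > 1, the Beta density is monotone decreasing on [0,1]; the mode is at 0.
Mean = 1/(1+8) = 0.111.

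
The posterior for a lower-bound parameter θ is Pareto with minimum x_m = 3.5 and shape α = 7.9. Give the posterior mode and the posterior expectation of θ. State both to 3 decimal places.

The Pareto density is strictly decreasing on [x_m, ∞), so the mode is x_m = 3.500.
Mean = α·x_m/(α−1) = 7.9·3.5/6.9 = 4.007.

posterior mode = 3.500, posterior expectation = 4.007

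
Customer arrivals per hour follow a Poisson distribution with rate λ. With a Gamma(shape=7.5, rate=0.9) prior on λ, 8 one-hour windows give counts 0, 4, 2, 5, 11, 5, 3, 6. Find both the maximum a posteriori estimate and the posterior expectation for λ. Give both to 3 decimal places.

Σ counts = 36. Posterior: Gamma(shape = 7.5+36 = 43.5, rate = 0.9+8 = 8.9).
Mode = (α−1)/β = 42.5/8.9 = 4.775.
Mean = α/β = 43.5/8.9 = 4.888.
Right-skewed posterior ⇒ mode < mean.

MAP = 4.775, posterior mean = 4.888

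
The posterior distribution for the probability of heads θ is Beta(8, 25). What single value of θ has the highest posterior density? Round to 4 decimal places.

0.2258

Mode = (8−1)/(8+25−2) = 7/31 = 0.2258.
Mean = 8/(8+25) = 8/33 = 0.2424.
This is the posterior mode — the MAP estimate.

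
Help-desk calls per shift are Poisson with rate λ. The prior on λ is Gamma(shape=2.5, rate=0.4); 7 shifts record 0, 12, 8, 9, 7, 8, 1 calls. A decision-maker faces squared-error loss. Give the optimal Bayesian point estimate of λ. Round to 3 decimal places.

6.419

Σ counts = 45. Posterior: Gamma(shape = 2.5+45 = 47.5, rate = 0.4+7 = 7.4).
Mode = (α−1)/β = 46.5/7.4 = 6.284.
Mean = α/β = 47.5/7.4 = 6.419.
Squared-error loss ⇒ the optimal estimator is the posterior mean.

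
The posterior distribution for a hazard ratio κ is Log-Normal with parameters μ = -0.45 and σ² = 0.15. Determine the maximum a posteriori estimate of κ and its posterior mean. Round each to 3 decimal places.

maximum a posteriori estimate = 0.549, posterior mean = 0.687

Mode = exp(μ − σ²) = exp(-0.60) = 0.549.
Mean = exp(μ + σ²/2) = exp(-0.375) = 0.687.
The mean is pulled above the mode by the posterior's right skew.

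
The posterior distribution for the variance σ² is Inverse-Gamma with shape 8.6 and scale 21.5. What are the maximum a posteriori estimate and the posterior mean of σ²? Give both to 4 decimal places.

MAP = 2.2396; posterior mean = 2.8289

Mode = β/(α+1) = 21.5/9.6 = 2.2396.
Mean = β/(α−1) = 21.5/7.6 = 2.8289.
The posterior is right-skewed, so the mean exceeds the mode.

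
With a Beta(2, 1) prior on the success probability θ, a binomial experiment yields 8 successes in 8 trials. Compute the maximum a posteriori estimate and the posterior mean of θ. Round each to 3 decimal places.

Posterior: Beta(2+8, 1+0) = Beta(10, 1).
Since β = 1 ≤ 1 and α > 1, the Beta density is monotone increasing on [0,1]; the mode is at 1.
Mean = 10/(10+1) = 0.909.
Left-skewed posterior ⇒ mean < mode.

MAP: 1.000. Posterior mean: 0.909.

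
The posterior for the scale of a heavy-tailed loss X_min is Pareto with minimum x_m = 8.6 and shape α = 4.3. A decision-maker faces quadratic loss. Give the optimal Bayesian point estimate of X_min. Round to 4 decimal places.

The Pareto density is strictly decreasing on [x_m, ∞), so the mode is x_m = 8.6000.
Mean = α·x_m/(α−1) = 4.3·8.6/3.3 = 11.2061.
Quadratic loss ⇒ the optimal estimator is the posterior mean.

11.2061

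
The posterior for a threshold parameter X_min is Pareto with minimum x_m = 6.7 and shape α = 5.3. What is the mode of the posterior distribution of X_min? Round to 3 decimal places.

6.700

The Pareto density is strictly decreasing on [x_m, ∞), so the mode is x_m = 6.700.
Mean = α·x_m/(α−1) = 5.3·6.7/4.3 = 8.258.
This is the posterior mode — the MAP estimate.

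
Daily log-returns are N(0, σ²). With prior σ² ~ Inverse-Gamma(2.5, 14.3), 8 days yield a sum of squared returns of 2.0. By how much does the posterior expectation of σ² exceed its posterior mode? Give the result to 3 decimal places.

0.742

Posterior: Inverse-Gamma(shape = 2.5+8/2 = 6.5, scale = 14.3+2.0/2 = 15.3).
Mode = β/(α+1) = 15.3/7.5 = 2.040.
Mean = β/(α−1) = 15.3/5.5 = 2.782.
Difference = 2.782 − 2.040 = 0.742.
The mean is pulled above the mode by the posterior's right skew.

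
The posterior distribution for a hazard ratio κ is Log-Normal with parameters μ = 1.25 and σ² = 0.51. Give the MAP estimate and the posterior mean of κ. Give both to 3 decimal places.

Mode = exp(μ − σ²) = exp(0.74) = 2.096.
Mean = exp(μ + σ²/2) = exp(1.505) = 4.504.
Mean > mode: the posterior has a right tail.

MAP = 2.096; posterior mean = 4.504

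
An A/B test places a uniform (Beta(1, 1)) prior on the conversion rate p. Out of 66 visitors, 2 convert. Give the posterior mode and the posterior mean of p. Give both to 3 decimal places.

MAP = 0.030, posterior mean = 0.044

Posterior: Beta(1+2, 1+64) = Beta(3, 65).
Mode = (3−1)/(3+65−2) = 2/66 = 0.030.
Mean = 3/(3+65) = 3/68 = 0.044.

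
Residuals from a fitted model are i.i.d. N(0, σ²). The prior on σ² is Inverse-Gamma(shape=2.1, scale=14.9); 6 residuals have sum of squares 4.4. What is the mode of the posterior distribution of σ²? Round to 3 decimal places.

Posterior: Inverse-Gamma(shape = 2.1+6/2 = 5.1, scale = 14.9+4.4/2 = 17.1).
Mode = β/(α+1) = 17.1/6.1 = 2.803.
Mean = β/(α−1) = 17.1/4.1 = 4.171.
This is the posterior mode — the MAP estimate.

2.803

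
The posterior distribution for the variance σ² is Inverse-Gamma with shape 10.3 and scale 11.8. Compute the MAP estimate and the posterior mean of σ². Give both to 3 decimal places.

Mode = β/(α+1) = 11.8/11.3 = 1.044.
Mean = β/(α−1) = 11.8/9.3 = 1.269.
The mean is pulled above the mode by the posterior's right skew.

MAP = 1.044; posterior mean = 1.269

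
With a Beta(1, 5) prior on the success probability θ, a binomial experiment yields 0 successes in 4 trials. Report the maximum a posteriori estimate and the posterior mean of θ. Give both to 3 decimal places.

MAP = 0.000, posterior mean = 0.100

Posterior: Beta(1+0, 5+4) = Beta(1, 9).
Since α = 1 ≤ 1 and β > 1, the Beta density is monotone decreasing on [0,1]; the mode is at 0.
Mean = 1/(1+9) = 0.100.
The posterior is right-skewed, so the mean exceeds the mode.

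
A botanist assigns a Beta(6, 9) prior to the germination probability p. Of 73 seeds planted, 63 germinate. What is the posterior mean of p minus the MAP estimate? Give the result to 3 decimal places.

-0.007

Posterior: Beta(6+63, 9+10) = Beta(69, 19).
Mode = (69−1)/(69+19−2) = 68/86 = 0.791.
Mean = 69/(69+19) = 69/88 = 0.784.
Difference = 0.784 − 0.791 = -0.007.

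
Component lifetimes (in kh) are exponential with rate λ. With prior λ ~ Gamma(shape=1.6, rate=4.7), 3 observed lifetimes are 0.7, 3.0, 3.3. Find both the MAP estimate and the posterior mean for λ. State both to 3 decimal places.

λ_MAP = 0.308, E[λ|data] = 0.393

Σ times = 7.0. Posterior: Gamma(shape = 1.6+3 = 4.6, rate = 4.7+7.0 = 11.7).
Mode = (α−1)/β = 3.6/11.7 = 0.308.
Mean = α/β = 4.6/11.7 = 0.393.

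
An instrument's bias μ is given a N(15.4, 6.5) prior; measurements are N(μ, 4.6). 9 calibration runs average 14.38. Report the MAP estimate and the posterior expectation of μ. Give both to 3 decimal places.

μ_MAP = 14.454, E[μ|data] = 14.454

Posterior for μ is Normal. Precision-weighted mean: (1/6.5·15.4 + 9/4.6·14.38) / (1/6.5 + 9/4.6) = 14.454.
A Normal posterior is symmetric, so mode = mean.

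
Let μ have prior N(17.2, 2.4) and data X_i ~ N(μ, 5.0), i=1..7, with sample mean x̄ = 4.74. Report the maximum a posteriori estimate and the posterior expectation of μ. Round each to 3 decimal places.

Posterior for μ is Normal. Precision-weighted mean: (1/2.4·17.2 + 7/5.0·4.74) / (1/2.4 + 7/5.0) = 7.598.
A Normal posterior is symmetric, so mode = mean.

maximum a posteriori estimate = 7.598, posterior expectation = 7.598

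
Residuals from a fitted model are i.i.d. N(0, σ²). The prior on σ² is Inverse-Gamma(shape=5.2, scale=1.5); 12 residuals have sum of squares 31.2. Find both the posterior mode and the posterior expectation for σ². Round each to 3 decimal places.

σ²_MAP = 1.402, E[σ²|data] = 1.676

Posterior: Inverse-Gamma(shape = 5.2+12/2 = 11.2, scale = 1.5+31.2/2 = 17.1).
Mode = β/(α+1) = 17.1/12.2 = 1.402.
Mean = β/(α−1) = 17.1/10.2 = 1.676.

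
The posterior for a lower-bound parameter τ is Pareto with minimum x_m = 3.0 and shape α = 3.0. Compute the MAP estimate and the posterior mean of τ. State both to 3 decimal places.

MAP = 3.000, posterior mean = 4.500

The Pareto density is strictly decreasing on [x_m, ∞), so the mode is x_m = 3.000.
Mean = α·x_m/(α−1) = 3.0·3.0/2.0 = 4.500.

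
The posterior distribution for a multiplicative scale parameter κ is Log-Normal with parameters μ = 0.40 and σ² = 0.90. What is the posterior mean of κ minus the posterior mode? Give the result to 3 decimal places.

1.733

Mode = exp(μ − σ²) = exp(-0.50) = 0.607.
Mean = exp(μ + σ²/2) = exp(0.850) = 2.340.
Difference = 2.340 − 0.607 = 1.733.
The mean is pulled above the mode by the posterior's right skew.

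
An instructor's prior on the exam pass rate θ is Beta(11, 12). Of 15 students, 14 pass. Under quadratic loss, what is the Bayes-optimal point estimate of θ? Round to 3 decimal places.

0.658

Posterior: Beta(11+14, 12+1) = Beta(25, 13).
Mode = (25−1)/(25+13−2) = 24/36 = 0.667.
Mean = 25/(25+13) = 25/38 = 0.658.
Quadratic loss ⇒ the optimal estimator is the posterior mean.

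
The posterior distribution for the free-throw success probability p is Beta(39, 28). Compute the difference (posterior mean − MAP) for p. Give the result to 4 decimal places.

Mode = (39−1)/(39+28−2) = 38/65 = 0.5846.
Mean = 39/(39+28) = 39/67 = 0.5821.
Difference = 0.5821 − 0.5846 = -0.0025.

-0.0025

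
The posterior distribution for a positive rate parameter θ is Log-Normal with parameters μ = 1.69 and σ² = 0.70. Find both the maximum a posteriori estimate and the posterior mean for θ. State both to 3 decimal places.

Mode = exp(μ − σ²) = exp(0.99) = 2.691.
Mean = exp(μ + σ²/2) = exp(2.040) = 7.691.

θ_MAP = 2.691, E[θ|data] = 7.691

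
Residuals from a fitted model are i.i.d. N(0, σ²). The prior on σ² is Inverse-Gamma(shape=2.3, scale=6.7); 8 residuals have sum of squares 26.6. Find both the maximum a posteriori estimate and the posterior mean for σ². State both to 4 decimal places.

MAP = 2.7397; posterior mean = 3.7736

Posterior: Inverse-Gamma(shape = 2.3+8/2 = 6.3, scale = 6.7+26.6/2 = 20.0).
Mode = β/(α+1) = 20.0/7.3 = 2.7397.
Mean = β/(α−1) = 20.0/5.3 = 3.7736.
Mean > mode: the posterior has a right tail.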